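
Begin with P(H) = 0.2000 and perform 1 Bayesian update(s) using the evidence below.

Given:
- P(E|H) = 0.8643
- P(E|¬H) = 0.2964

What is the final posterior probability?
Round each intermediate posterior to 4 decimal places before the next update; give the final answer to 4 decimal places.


Sequential Bayesian updating:

Initial prior: P(H) = 0.2000

Update 1:
  P(E) = 0.8643 × 0.2000 + 0.2964 × 0.8000 = 0.17286000 + 0.23712000 = 0.40998000
  P(H|E) = 0.17286000 / 0.40998000 = 0.4216

Final posterior: 0.4216


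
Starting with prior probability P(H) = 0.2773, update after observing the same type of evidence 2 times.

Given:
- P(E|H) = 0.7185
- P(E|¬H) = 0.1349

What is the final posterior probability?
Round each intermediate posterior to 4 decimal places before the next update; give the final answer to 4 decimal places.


Sequential Bayesian updating:

Initial prior: P(H) = 0.2773

Update 1:
  P(E) = 0.7185 × 0.2773 + 0.1349 × 0.7227 = 0.19924005 + 0.09749223 = 0.29673228
  P(H|E) = 0.19924005 / 0.29673228 = 0.6714

Update 2:
  P(E) = 0.7185 × 0.6714 + 0.1349 × 0.3286 = 0.48240090 + 0.04432814 = 0.52672904
  P(H|E) = 0.48240090 / 0.52672904 = 0.9158

Final posterior: 0.9158


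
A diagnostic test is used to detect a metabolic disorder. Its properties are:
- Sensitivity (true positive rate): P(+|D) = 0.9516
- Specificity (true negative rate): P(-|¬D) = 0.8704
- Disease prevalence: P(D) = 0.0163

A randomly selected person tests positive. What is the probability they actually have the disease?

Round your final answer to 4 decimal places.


Let D = has disease, + = positive test

Given:
- P(D) = 0.0163 (prevalence)
- P(+|D) = 0.9516 (sensitivity)
- P(-|¬D) = 0.8704 (specificity)
- P(+|¬D) = 0.1296 (false positive rate = 1 - specificity)

Step 1: Find P(+)
P(+) = P(+|D)P(D) + P(+|¬D)P(¬D)
     = 0.9516 × 0.0163 + 0.1296 × 0.9837
     = 0.01551108 + 0.12748752
     = 0.14299860

Step 2: Apply Bayes' theorem for P(D|+)
P(D|+) = P(+|D)P(D) / P(+)
       = 0.01551108 / 0.14299860
       = 0.1085


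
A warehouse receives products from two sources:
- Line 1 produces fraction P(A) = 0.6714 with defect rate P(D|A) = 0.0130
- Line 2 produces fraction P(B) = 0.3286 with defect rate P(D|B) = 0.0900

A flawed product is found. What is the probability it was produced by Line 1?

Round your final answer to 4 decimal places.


Let A = from Line 1, D = flawed

Given:
- P(A) = 0.6714, P(B) = 0.3286
- P(D|A) = 0.0130, P(D|B) = 0.0900

Step 1: Find P(D)
P(D) = P(D|A)P(A) + P(D|B)P(B)
     = 0.0130 × 0.6714 + 0.0900 × 0.3286
     = 0.00872820 + 0.02957400
     = 0.03830220

Step 2: Apply Bayes' theorem
P(A|D) = P(D|A)P(A) / P(D)
       = 0.00872820 / 0.03830220
       = 0.2279


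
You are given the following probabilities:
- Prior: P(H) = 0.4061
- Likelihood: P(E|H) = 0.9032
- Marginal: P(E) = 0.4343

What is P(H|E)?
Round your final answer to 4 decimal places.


Using Bayes' theorem:

P(H|E) = P(E|H) × P(H) / P(E)
       = 0.9032 × 0.4061 / 0.4343
       = 0.36678952 / 0.4343
       = 0.8446

The evidence strengthens our belief in H.
Prior: 0.4061 → Posterior: 0.8446


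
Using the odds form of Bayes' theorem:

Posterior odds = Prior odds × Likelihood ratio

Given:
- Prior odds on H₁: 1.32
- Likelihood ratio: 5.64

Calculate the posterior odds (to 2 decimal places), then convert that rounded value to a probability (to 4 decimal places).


Step 1: Calculate posterior odds
Posterior odds = Prior odds × LR
               = 1.32 × 5.64
               = 7.44

Step 2: Convert to probability
P(H₁|E) = Posterior odds / (1 + Posterior odds)
       = 7.44 / (1 + 7.44)
       = 7.44 / 8.44
       = 0.8815

The evidence increased P(H₁) from 0.5690 to 0.8815.


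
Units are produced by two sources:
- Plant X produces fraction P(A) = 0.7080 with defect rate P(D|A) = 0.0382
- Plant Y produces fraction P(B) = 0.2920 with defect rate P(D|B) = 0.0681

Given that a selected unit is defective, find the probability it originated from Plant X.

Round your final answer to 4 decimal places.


Let A = from Plant X, D = defective

Given:
- P(A) = 0.7080, P(B) = 0.2920
- P(D|A) = 0.0382, P(D|B) = 0.0681

Step 1: Find P(D)
P(D) = P(D|A)P(A) + P(D|B)P(B)
     = 0.0382 × 0.7080 + 0.0681 × 0.2920
     = 0.02704560 + 0.01988520
     = 0.04693080

Step 2: Apply Bayes' theorem
P(A|D) = P(D|A)P(A) / P(D)
       = 0.02704560 / 0.04693080
       = 0.5763


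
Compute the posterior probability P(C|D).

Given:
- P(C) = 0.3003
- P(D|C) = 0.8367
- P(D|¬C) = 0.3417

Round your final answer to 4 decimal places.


Bayes' theorem: P(C|D) = P(D|C) × P(C) / P(D)

Step 1: Calculate P(D) using law of total probability
P(D) = P(D|C)P(C) + P(D|¬C)P(¬C)
     = 0.8367 × 0.3003 + 0.3417 × 0.6997
     = 0.25126101 + 0.23908749
     = 0.49034850

Step 2: Apply Bayes' theorem
P(C|D) = P(D|C) × P(C) / P(D)
       = 0.25126101 / 0.49034850
       = 0.5124


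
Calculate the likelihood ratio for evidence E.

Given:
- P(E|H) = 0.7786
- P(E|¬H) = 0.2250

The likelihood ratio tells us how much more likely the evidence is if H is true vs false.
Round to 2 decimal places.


Likelihood Ratio (LR) = P(E|H) / P(E|¬H)

LR = 0.7786 / 0.2250
   = 3.46

The evidence is 3.46 times more likely if H is true than if H is false.
Because LR exceeds 1, E is evidence for H.


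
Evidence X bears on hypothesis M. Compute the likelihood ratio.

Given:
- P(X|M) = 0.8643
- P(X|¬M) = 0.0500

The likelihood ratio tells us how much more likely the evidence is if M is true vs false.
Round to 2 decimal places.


Likelihood Ratio (LR) = P(X|M) / P(X|¬M)

LR = 0.8643 / 0.0500
   = 17.29

The evidence is 17.29 times more likely if M is true than if M is false.
Because LR exceeds 1, X is evidence for M.


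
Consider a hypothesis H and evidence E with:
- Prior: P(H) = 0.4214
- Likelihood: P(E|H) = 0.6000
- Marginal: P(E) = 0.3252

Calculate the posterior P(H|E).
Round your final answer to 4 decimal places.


Using Bayes' theorem:

P(H|E) = P(E|H) × P(H) / P(E)
       = 0.6000 × 0.4214 / 0.3252
       = 0.25284000 / 0.3252
       = 0.7775

The evidence strengthens our belief in H.
Prior: 0.4214 → Posterior: 0.7775


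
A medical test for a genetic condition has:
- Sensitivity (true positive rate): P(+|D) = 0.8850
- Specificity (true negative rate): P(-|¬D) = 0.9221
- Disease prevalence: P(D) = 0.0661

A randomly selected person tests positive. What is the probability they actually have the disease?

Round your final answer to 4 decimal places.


Let D = has disease, + = positive test

Given:
- P(D) = 0.0661 (prevalence)
- P(+|D) = 0.8850 (sensitivity)
- P(-|¬D) = 0.9221 (specificity)
- P(+|¬D) = 0.0779 (false positive rate = 1 - specificity)

Step 1: Find P(+)
P(+) = P(+|D)P(D) + P(+|¬D)P(¬D)
     = 0.8850 × 0.0661 + 0.0779 × 0.9339
     = 0.05849850 + 0.07275081
     = 0.13124931

Step 2: Apply Bayes' theorem for P(D|+)
P(D|+) = P(+|D)P(D) / P(+)
       = 0.05849850 / 0.13124931
       = 0.4457


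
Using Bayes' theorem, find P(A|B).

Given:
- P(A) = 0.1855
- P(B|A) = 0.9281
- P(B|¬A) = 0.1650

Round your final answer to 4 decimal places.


Bayes' theorem: P(A|B) = P(B|A) × P(A) / P(B)

Step 1: Calculate P(B) using law of total probability
P(B) = P(B|A)P(A) + P(B|¬A)P(¬A)
     = 0.9281 × 0.1855 + 0.1650 × 0.8145
     = 0.17216255 + 0.13439250
     = 0.30655505

Step 2: Apply Bayes' theorem
P(A|B) = P(B|A) × P(A) / P(B)
       = 0.17216255 / 0.30655505
       = 0.5616


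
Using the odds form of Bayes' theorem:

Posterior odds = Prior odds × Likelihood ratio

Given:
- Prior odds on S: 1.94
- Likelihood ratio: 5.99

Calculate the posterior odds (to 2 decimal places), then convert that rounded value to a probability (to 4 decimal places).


Step 1: Calculate posterior odds
Posterior odds = Prior odds × LR
               = 1.94 × 5.99
               = 11.62

Step 2: Convert to probability
P(S|E) = Posterior odds / (1 + Posterior odds)
       = 11.62 / (1 + 11.62)
       = 11.62 / 12.62
       = 0.9208

The evidence increased P(S) from 0.6599 to 0.9208.


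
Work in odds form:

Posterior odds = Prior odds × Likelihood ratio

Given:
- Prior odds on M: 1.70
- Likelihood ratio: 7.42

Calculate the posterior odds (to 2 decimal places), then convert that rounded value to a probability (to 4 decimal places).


Step 1: Calculate posterior odds
Posterior odds = Prior odds × LR
               = 1.70 × 7.42
               = 12.61

Step 2: Convert to probability
P(M|E) = Posterior odds / (1 + Posterior odds)
       = 12.61 / (1 + 12.61)
       = 12.61 / 13.61
       = 0.9265

The evidence increased P(M) from 0.6296 to 0.9265.


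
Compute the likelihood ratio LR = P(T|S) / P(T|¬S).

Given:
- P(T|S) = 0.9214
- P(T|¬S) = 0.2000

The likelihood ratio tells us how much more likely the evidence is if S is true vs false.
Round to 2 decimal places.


Likelihood Ratio (LR) = P(T|S) / P(T|¬S)

LR = 0.9214 / 0.2000
   = 4.61

The evidence is 4.61 times more likely if S is true than if S is false.
LR > 1, so observing T raises the odds in favor of S.


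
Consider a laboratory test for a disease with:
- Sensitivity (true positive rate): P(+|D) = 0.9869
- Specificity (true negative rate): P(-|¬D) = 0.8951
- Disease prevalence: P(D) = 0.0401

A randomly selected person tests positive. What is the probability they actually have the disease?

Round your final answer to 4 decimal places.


Let D = has disease, + = positive test

Given:
- P(D) = 0.0401 (prevalence)
- P(+|D) = 0.9869 (sensitivity)
- P(-|¬D) = 0.8951 (specificity)
- P(+|¬D) = 0.1049 (false positive rate = 1 - specificity)

Step 1: Find P(+)
P(+) = P(+|D)P(D) + P(+|¬D)P(¬D)
     = 0.9869 × 0.0401 + 0.1049 × 0.9599
     = 0.03957469 + 0.10069351
     = 0.14026820

Step 2: Apply Bayes' theorem for P(D|+)
P(D|+) = P(+|D)P(D) / P(+)
       = 0.03957469 / 0.14026820
       = 0.2821


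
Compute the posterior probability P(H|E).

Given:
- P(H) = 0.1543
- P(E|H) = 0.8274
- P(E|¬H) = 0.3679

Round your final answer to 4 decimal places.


Bayes' theorem: P(H|E) = P(E|H) × P(H) / P(E)

Step 1: Calculate P(E) using law of total probability
P(E) = P(E|H)P(H) + P(E|¬H)P(¬H)
     = 0.8274 × 0.1543 + 0.3679 × 0.8457
     = 0.12766782 + 0.31113303
     = 0.43880085

Step 2: Apply Bayes' theorem
P(H|E) = P(E|H) × P(H) / P(E)
       = 0.12766782 / 0.43880085
       = 0.2909


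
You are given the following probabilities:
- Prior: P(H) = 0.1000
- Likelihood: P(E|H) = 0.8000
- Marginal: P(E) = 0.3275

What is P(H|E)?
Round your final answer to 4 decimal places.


Using Bayes' theorem:

P(H|E) = P(E|H) × P(H) / P(E)
       = 0.8000 × 0.1000 / 0.3275
       = 0.08000000 / 0.3275
       = 0.2443

The evidence strengthens our belief in H.
Prior: 0.1000 → Posterior: 0.2443


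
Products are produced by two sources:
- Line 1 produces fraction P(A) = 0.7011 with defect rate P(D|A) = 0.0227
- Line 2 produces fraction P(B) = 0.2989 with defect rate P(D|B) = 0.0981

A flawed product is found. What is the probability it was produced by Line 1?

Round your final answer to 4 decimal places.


Let A = from Line 1, D = flawed

Given:
- P(A) = 0.7011, P(B) = 0.2989
- P(D|A) = 0.0227, P(D|B) = 0.0981

Step 1: Find P(D)
P(D) = P(D|A)P(A) + P(D|B)P(B)
     = 0.0227 × 0.7011 + 0.0981 × 0.2989
     = 0.01591497 + 0.02932209
     = 0.04523706

Step 2: Apply Bayes' theorem
P(A|D) = P(D|A)P(A) / P(D)
       = 0.01591497 / 0.04523706
       = 0.3518


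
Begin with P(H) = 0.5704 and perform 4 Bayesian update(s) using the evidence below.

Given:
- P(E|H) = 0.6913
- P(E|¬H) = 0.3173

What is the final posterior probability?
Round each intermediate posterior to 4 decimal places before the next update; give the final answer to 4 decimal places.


Sequential Bayesian updating:

Initial prior: P(H) = 0.5704

Update 1:
  P(E) = 0.6913 × 0.5704 + 0.3173 × 0.4296 = 0.39431752 + 0.13631208 = 0.53062960
  P(H|E) = 0.39431752 / 0.53062960 = 0.7431

Update 2:
  P(E) = 0.6913 × 0.7431 + 0.3173 × 0.2569 = 0.51370503 + 0.08151437 = 0.59521940
  P(H|E) = 0.51370503 / 0.59521940 = 0.8631

Update 3:
  P(E) = 0.6913 × 0.8631 + 0.3173 × 0.1369 = 0.59666103 + 0.04343837 = 0.64009940
  P(H|E) = 0.59666103 / 0.64009940 = 0.9321

Update 4:
  P(E) = 0.6913 × 0.9321 + 0.3173 × 0.0679 = 0.64436073 + 0.02154467 = 0.66590540
  P(H|E) = 0.64436073 / 0.66590540 = 0.9676

Final posterior: 0.9676


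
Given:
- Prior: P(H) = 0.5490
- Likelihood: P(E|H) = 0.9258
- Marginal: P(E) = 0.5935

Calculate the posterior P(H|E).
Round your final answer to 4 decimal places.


Using Bayes' theorem:

P(H|E) = P(E|H) × P(H) / P(E)
       = 0.9258 × 0.5490 / 0.5935
       = 0.50826420 / 0.5935
       = 0.8564

The evidence strengthens our belief in H.
Prior: 0.5490 → Posterior: 0.8564


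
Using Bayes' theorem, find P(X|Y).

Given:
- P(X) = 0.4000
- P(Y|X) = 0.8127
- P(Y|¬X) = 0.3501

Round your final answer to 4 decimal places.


Bayes' theorem: P(X|Y) = P(Y|X) × P(X) / P(Y)

Step 1: Calculate P(Y) using law of total probability
P(Y) = P(Y|X)P(X) + P(Y|¬X)P(¬X)
     = 0.8127 × 0.4000 + 0.3501 × 0.6000
     = 0.32508000 + 0.21006000
     = 0.53514000

Step 2: Apply Bayes' theorem
P(X|Y) = P(Y|X) × P(X) / P(Y)
       = 0.32508000 / 0.53514000
       = 0.6075


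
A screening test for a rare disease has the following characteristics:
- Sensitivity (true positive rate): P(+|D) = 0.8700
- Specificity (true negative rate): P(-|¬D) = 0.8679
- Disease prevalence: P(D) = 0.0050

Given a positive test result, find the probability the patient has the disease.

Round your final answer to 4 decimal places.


Let D = has disease, + = positive test

Given:
- P(D) = 0.0050 (prevalence)
- P(+|D) = 0.8700 (sensitivity)
- P(-|¬D) = 0.8679 (specificity)
- P(+|¬D) = 0.1321 (false positive rate = 1 - specificity)

Step 1: Find P(+)
P(+) = P(+|D)P(D) + P(+|¬D)P(¬D)
     = 0.8700 × 0.0050 + 0.1321 × 0.9950
     = 0.00435000 + 0.13143950
     = 0.13578950

Step 2: Apply Bayes' theorem for P(D|+)
P(D|+) = P(+|D)P(D) / P(+)
       = 0.00435000 / 0.13578950
       = 0.0320


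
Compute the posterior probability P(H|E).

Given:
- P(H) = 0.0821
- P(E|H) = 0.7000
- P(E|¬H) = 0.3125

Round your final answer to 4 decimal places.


Bayes' theorem: P(H|E) = P(E|H) × P(H) / P(E)

Step 1: Calculate P(E) using law of total probability
P(E) = P(E|H)P(H) + P(E|¬H)P(¬H)
     = 0.7000 × 0.0821 + 0.3125 × 0.9179
     = 0.05747000 + 0.28684375
     = 0.34431375

Step 2: Apply Bayes' theorem
P(H|E) = P(E|H) × P(H) / P(E)
       = 0.05747000 / 0.34431375
       = 0.1669


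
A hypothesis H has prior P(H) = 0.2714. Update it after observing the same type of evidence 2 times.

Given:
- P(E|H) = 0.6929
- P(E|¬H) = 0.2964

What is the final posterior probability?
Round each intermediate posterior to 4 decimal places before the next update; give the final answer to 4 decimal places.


Sequential Bayesian updating:

Initial prior: P(H) = 0.2714

Update 1:
  P(E) = 0.6929 × 0.2714 + 0.2964 × 0.7286 = 0.18805306 + 0.21595704 = 0.40401010
  P(H|E) = 0.18805306 / 0.40401010 = 0.4655

Update 2:
  P(E) = 0.6929 × 0.4655 + 0.2964 × 0.5345 = 0.32254495 + 0.15842580 = 0.48097075
  P(H|E) = 0.32254495 / 0.48097075 = 0.6706

Final posterior: 0.6706


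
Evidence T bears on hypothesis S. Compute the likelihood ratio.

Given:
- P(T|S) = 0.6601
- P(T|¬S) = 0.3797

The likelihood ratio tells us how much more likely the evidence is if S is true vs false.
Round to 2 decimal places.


Likelihood Ratio (LR) = P(T|S) / P(T|¬S)

LR = 0.6601 / 0.3797
   = 1.74

The evidence is 1.74 times more likely if S is true than if S is false.
LR > 1, so observing T raises the odds in favor of S.


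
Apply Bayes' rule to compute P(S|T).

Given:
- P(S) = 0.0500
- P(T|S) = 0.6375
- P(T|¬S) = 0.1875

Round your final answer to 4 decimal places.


Bayes' theorem: P(S|T) = P(T|S) × P(S) / P(T)

Step 1: Calculate P(T) using law of total probability
P(T) = P(T|S)P(S) + P(T|¬S)P(¬S)
     = 0.6375 × 0.0500 + 0.1875 × 0.9500
     = 0.03187500 + 0.17812500
     = 0.21000000

Step 2: Apply Bayes' theorem
P(S|T) = P(T|S) × P(S) / P(T)
       = 0.03187500 / 0.21000000
       = 0.1518


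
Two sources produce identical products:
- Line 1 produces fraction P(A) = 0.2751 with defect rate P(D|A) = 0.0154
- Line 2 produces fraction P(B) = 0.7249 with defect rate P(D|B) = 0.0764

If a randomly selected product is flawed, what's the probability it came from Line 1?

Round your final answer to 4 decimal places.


Let A = from Line 1, D = flawed

Given:
- P(A) = 0.2751, P(B) = 0.7249
- P(D|A) = 0.0154, P(D|B) = 0.0764

Step 1: Find P(D)
P(D) = P(D|A)P(A) + P(D|B)P(B)
     = 0.0154 × 0.2751 + 0.0764 × 0.7249
     = 0.00423654 + 0.05538236
     = 0.05961890

Step 2: Apply Bayes' theorem
P(A|D) = P(D|A)P(A) / P(D)
       = 0.00423654 / 0.05961890
       = 0.0711


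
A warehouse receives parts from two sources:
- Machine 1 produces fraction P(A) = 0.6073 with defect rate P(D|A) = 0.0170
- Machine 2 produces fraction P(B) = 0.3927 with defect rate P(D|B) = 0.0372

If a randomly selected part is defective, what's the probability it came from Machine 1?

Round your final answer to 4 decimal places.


Let A = from Machine 1, D = defective

Given:
- P(A) = 0.6073, P(B) = 0.3927
- P(D|A) = 0.0170, P(D|B) = 0.0372

Step 1: Find P(D)
P(D) = P(D|A)P(A) + P(D|B)P(B)
     = 0.0170 × 0.6073 + 0.0372 × 0.3927
     = 0.01032410 + 0.01460844
     = 0.02493254

Step 2: Apply Bayes' theorem
P(A|D) = P(D|A)P(A) / P(D)
       = 0.01032410 / 0.02493254
       = 0.4141


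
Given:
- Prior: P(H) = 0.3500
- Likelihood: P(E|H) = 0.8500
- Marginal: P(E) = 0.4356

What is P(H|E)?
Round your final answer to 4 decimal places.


Using Bayes' theorem:

P(H|E) = P(E|H) × P(H) / P(E)
       = 0.8500 × 0.3500 / 0.4356
       = 0.29750000 / 0.4356
       = 0.6830

The evidence strengthens our belief in H.
Prior: 0.3500 → Posterior: 0.6830


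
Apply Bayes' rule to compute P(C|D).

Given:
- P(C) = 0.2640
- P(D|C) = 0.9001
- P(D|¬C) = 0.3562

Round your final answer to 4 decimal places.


Bayes' theorem: P(C|D) = P(D|C) × P(C) / P(D)

Step 1: Calculate P(D) using law of total probability
P(D) = P(D|C)P(C) + P(D|¬C)P(¬C)
     = 0.9001 × 0.2640 + 0.3562 × 0.7360
     = 0.23762640 + 0.26216320
     = 0.49978960

Step 2: Apply Bayes' theorem
P(C|D) = P(D|C) × P(C) / P(D)
       = 0.23762640 / 0.49978960
       = 0.4755


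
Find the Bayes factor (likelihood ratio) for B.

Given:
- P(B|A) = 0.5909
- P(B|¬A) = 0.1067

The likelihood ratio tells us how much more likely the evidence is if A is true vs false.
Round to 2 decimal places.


Likelihood Ratio (LR) = P(B|A) / P(B|¬A)

LR = 0.5909 / 0.1067
   = 5.54

The evidence is 5.54 times more likely if A is true than if A is false.
LR > 1, so observing B raises the odds in favor of A.


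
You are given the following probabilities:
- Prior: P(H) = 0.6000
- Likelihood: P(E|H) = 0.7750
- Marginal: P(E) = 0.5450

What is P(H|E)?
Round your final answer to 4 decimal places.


Using Bayes' theorem:

P(H|E) = P(E|H) × P(H) / P(E)
       = 0.7750 × 0.6000 / 0.5450
       = 0.46500000 / 0.5450
       = 0.8532

The evidence strengthens our belief in H.
Prior: 0.6000 → Posterior: 0.8532


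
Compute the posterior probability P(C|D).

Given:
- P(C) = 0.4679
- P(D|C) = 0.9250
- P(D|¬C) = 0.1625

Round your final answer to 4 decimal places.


Bayes' theorem: P(C|D) = P(D|C) × P(C) / P(D)

Step 1: Calculate P(D) using law of total probability
P(D) = P(D|C)P(C) + P(D|¬C)P(¬C)
     = 0.9250 × 0.4679 + 0.1625 × 0.5321
     = 0.43280750 + 0.08646625
     = 0.51927375

Step 2: Apply Bayes' theorem
P(C|D) = P(D|C) × P(C) / P(D)
       = 0.43280750 / 0.51927375
       = 0.8335


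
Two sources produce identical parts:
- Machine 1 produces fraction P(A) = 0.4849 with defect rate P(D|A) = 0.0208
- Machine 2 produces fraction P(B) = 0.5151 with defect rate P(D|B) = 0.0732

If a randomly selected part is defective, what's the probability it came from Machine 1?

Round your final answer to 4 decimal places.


Let A = from Machine 1, D = defective

Given:
- P(A) = 0.4849, P(B) = 0.5151
- P(D|A) = 0.0208, P(D|B) = 0.0732

Step 1: Find P(D)
P(D) = P(D|A)P(A) + P(D|B)P(B)
     = 0.0208 × 0.4849 + 0.0732 × 0.5151
     = 0.01008592 + 0.03770532
     = 0.04779124

Step 2: Apply Bayes' theorem
P(A|D) = P(D|A)P(A) / P(D)
       = 0.01008592 / 0.04779124
       = 0.2110


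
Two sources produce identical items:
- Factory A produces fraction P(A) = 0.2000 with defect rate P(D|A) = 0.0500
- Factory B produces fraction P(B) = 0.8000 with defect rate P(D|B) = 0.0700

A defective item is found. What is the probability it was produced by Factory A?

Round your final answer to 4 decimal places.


Let A = from Factory A, D = defective

Given:
- P(A) = 0.2000, P(B) = 0.8000
- P(D|A) = 0.0500, P(D|B) = 0.0700

Step 1: Find P(D)
P(D) = P(D|A)P(A) + P(D|B)P(B)
     = 0.0500 × 0.2000 + 0.0700 × 0.8000
     = 0.01000000 + 0.05600000
     = 0.06600000

Step 2: Apply Bayes' theorem
P(A|D) = P(D|A)P(A) / P(D)
       = 0.01000000 / 0.06600000
       = 0.1515


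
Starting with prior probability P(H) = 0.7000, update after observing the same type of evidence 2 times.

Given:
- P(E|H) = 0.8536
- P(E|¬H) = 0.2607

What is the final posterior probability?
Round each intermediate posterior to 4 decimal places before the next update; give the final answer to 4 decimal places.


Sequential Bayesian updating:

Initial prior: P(H) = 0.7000

Update 1:
  P(E) = 0.8536 × 0.7000 + 0.2607 × 0.3000 = 0.59752000 + 0.07821000 = 0.67573000
  P(H|E) = 0.59752000 / 0.67573000 = 0.8843

Update 2:
  P(E) = 0.8536 × 0.8843 + 0.2607 × 0.1157 = 0.75483848 + 0.03016299 = 0.78500147
  P(H|E) = 0.75483848 / 0.78500147 = 0.9616

Final posterior: 0.9616


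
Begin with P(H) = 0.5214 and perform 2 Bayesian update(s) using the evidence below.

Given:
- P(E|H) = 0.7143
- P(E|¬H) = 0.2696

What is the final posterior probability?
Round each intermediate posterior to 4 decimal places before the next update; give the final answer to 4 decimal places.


Sequential Bayesian updating:

Initial prior: P(H) = 0.5214

Update 1:
  P(E) = 0.7143 × 0.5214 + 0.2696 × 0.4786 = 0.37243602 + 0.12903056 = 0.50146658
  P(H|E) = 0.37243602 / 0.50146658 = 0.7427

Update 2:
  P(E) = 0.7143 × 0.7427 + 0.2696 × 0.2573 = 0.53051061 + 0.06936808 = 0.59987869
  P(H|E) = 0.53051061 / 0.59987869 = 0.8844

Final posterior: 0.8844


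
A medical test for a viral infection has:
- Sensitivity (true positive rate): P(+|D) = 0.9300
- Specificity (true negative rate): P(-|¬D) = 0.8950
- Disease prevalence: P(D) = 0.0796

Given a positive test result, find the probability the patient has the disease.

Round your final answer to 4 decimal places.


Let D = has disease, + = positive test

Given:
- P(D) = 0.0796 (prevalence)
- P(+|D) = 0.9300 (sensitivity)
- P(-|¬D) = 0.8950 (specificity)
- P(+|¬D) = 0.1050 (false positive rate = 1 - specificity)

Step 1: Find P(+)
P(+) = P(+|D)P(D) + P(+|¬D)P(¬D)
     = 0.9300 × 0.0796 + 0.1050 × 0.9204
     = 0.07402800 + 0.09664200
     = 0.17067000

Step 2: Apply Bayes' theorem for P(D|+)
P(D|+) = P(+|D)P(D) / P(+)
       = 0.07402800 / 0.17067000
       = 0.4337


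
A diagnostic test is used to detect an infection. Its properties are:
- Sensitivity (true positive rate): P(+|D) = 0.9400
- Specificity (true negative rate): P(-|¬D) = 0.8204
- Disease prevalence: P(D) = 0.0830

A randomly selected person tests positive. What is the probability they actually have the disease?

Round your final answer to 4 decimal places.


Let D = has disease, + = positive test

Given:
- P(D) = 0.0830 (prevalence)
- P(+|D) = 0.9400 (sensitivity)
- P(-|¬D) = 0.8204 (specificity)
- P(+|¬D) = 0.1796 (false positive rate = 1 - specificity)

Step 1: Find P(+)
P(+) = P(+|D)P(D) + P(+|¬D)P(¬D)
     = 0.9400 × 0.0830 + 0.1796 × 0.9170
     = 0.07802000 + 0.16469320
     = 0.24271320

Step 2: Apply Bayes' theorem for P(D|+)
P(D|+) = P(+|D)P(D) / P(+)
       = 0.07802000 / 0.24271320
       = 0.3214


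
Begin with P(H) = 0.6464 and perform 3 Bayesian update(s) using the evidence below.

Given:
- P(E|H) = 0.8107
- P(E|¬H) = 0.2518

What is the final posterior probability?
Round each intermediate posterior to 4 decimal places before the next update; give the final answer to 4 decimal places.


Sequential Bayesian updating:

Initial prior: P(H) = 0.6464

Update 1:
  P(E) = 0.8107 × 0.6464 + 0.2518 × 0.3536 = 0.52403648 + 0.08903648 = 0.61307296
  P(H|E) = 0.52403648 / 0.61307296 = 0.8548

Update 2:
  P(E) = 0.8107 × 0.8548 + 0.2518 × 0.1452 = 0.69298636 + 0.03656136 = 0.72954772
  P(H|E) = 0.69298636 / 0.72954772 = 0.9499

Update 3:
  P(E) = 0.8107 × 0.9499 + 0.2518 × 0.0501 = 0.77008393 + 0.01261518 = 0.78269911
  P(H|E) = 0.77008393 / 0.78269911 = 0.9839

Final posterior: 0.9839


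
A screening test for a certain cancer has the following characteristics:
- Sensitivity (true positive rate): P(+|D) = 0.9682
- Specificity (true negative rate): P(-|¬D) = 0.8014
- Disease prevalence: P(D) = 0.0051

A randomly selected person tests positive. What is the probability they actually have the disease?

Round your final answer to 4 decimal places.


Let D = has disease, + = positive test

Given:
- P(D) = 0.0051 (prevalence)
- P(+|D) = 0.9682 (sensitivity)
- P(-|¬D) = 0.8014 (specificity)
- P(+|¬D) = 0.1986 (false positive rate = 1 - specificity)

Step 1: Find P(+)
P(+) = P(+|D)P(D) + P(+|¬D)P(¬D)
     = 0.9682 × 0.0051 + 0.1986 × 0.9949
     = 0.00493782 + 0.19758714
     = 0.20252496

Step 2: Apply Bayes' theorem for P(D|+)
P(D|+) = P(+|D)P(D) / P(+)
       = 0.00493782 / 0.20252496
       = 0.0244


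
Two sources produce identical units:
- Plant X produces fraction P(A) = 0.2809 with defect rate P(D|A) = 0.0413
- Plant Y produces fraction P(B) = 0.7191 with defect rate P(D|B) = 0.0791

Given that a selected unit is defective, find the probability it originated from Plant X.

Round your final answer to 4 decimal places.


Let A = from Plant X, D = defective

Given:
- P(A) = 0.2809, P(B) = 0.7191
- P(D|A) = 0.0413, P(D|B) = 0.0791

Step 1: Find P(D)
P(D) = P(D|A)P(A) + P(D|B)P(B)
     = 0.0413 × 0.2809 + 0.0791 × 0.7191
     = 0.01160117 + 0.05688081
     = 0.06848198

Step 2: Apply Bayes' theorem
P(A|D) = P(D|A)P(A) / P(D)
       = 0.01160117 / 0.06848198
       = 0.1694


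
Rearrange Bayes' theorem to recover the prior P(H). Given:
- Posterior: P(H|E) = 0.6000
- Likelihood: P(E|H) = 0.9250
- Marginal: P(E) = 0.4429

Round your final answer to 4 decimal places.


From Bayes' theorem: P(H|E) = P(E|H) × P(H) / P(E)

Rearranging for P(H):
P(H) = P(H|E) × P(E) / P(E|H)
     = 0.6000 × 0.4429 / 0.9250
     = 0.26574000 / 0.9250
     = 0.2873


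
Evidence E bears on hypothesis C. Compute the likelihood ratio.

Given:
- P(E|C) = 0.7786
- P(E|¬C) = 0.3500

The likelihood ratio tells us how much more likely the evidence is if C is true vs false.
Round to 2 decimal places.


Likelihood Ratio (LR) = P(E|C) / P(E|¬C)

LR = 0.7786 / 0.3500
   = 2.22

The evidence is 2.22 times more likely if C is true than if C is false.
Since LR > 1, the evidence supports C over ¬C.


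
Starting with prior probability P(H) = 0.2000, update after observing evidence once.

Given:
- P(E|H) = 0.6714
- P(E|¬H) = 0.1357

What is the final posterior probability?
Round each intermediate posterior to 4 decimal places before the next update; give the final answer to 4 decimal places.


Sequential Bayesian updating:

Initial prior: P(H) = 0.2000

Update 1:
  P(E) = 0.6714 × 0.2000 + 0.1357 × 0.8000 = 0.13428000 + 0.10856000 = 0.24284000
  P(H|E) = 0.13428000 / 0.24284000 = 0.5530

Final posterior: 0.5530


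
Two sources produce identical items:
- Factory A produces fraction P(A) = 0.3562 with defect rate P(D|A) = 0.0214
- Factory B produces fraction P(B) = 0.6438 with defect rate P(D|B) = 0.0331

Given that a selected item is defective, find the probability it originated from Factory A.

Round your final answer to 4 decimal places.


Let A = from Factory A, D = defective

Given:
- P(A) = 0.3562, P(B) = 0.6438
- P(D|A) = 0.0214, P(D|B) = 0.0331

Step 1: Find P(D)
P(D) = P(D|A)P(A) + P(D|B)P(B)
     = 0.0214 × 0.3562 + 0.0331 × 0.6438
     = 0.00762268 + 0.02130978
     = 0.02893246

Step 2: Apply Bayes' theorem
P(A|D) = P(D|A)P(A) / P(D)
       = 0.00762268 / 0.02893246
       = 0.2635


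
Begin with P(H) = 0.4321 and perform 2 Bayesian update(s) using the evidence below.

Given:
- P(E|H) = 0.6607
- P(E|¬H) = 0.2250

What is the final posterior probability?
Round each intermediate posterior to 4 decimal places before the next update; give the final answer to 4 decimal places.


Sequential Bayesian updating:

Initial prior: P(H) = 0.4321

Update 1:
  P(E) = 0.6607 × 0.4321 + 0.2250 × 0.5679 = 0.28548847 + 0.12777750 = 0.41326597
  P(H|E) = 0.28548847 / 0.41326597 = 0.6908

Update 2:
  P(E) = 0.6607 × 0.6908 + 0.2250 × 0.3092 = 0.45641156 + 0.06957000 = 0.52598156
  P(H|E) = 0.45641156 / 0.52598156 = 0.8677

Final posterior: 0.8677


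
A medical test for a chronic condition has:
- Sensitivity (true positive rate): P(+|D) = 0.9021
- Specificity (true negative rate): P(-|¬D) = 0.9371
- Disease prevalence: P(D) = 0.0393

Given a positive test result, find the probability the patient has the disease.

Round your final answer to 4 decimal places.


Let D = has disease, + = positive test

Given:
- P(D) = 0.0393 (prevalence)
- P(+|D) = 0.9021 (sensitivity)
- P(-|¬D) = 0.9371 (specificity)
- P(+|¬D) = 0.0629 (false positive rate = 1 - specificity)

Step 1: Find P(+)
P(+) = P(+|D)P(D) + P(+|¬D)P(¬D)
     = 0.9021 × 0.0393 + 0.0629 × 0.9607
     = 0.03545253 + 0.06042803
     = 0.09588056

Step 2: Apply Bayes' theorem for P(D|+)
P(D|+) = P(+|D)P(D) / P(+)
       = 0.03545253 / 0.09588056
       = 0.3698


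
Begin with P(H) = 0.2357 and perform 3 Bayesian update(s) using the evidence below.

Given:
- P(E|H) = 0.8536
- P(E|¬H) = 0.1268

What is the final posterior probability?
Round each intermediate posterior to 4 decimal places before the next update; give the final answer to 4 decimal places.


Sequential Bayesian updating:

Initial prior: P(H) = 0.2357

Update 1:
  P(E) = 0.8536 × 0.2357 + 0.1268 × 0.7643 = 0.20119352 + 0.09691324 = 0.29810676
  P(H|E) = 0.20119352 / 0.29810676 = 0.6749

Update 2:
  P(E) = 0.8536 × 0.6749 + 0.1268 × 0.3251 = 0.57609464 + 0.04122268 = 0.61731732
  P(H|E) = 0.57609464 / 0.61731732 = 0.9332

Update 3:
  P(E) = 0.8536 × 0.9332 + 0.1268 × 0.0668 = 0.79657952 + 0.00847024 = 0.80504976
  P(H|E) = 0.79657952 / 0.80504976 = 0.9895

Final posterior: 0.9895


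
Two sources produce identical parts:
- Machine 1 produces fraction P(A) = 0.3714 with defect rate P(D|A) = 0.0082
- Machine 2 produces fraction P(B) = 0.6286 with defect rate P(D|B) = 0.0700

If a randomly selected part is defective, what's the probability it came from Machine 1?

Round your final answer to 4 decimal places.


Let A = from Machine 1, D = defective

Given:
- P(A) = 0.3714, P(B) = 0.6286
- P(D|A) = 0.0082, P(D|B) = 0.0700

Step 1: Find P(D)
P(D) = P(D|A)P(A) + P(D|B)P(B)
     = 0.0082 × 0.3714 + 0.0700 × 0.6286
     = 0.00304548 + 0.04400200
     = 0.04704748

Step 2: Apply Bayes' theorem
P(A|D) = P(D|A)P(A) / P(D)
       = 0.00304548 / 0.04704748
       = 0.0647


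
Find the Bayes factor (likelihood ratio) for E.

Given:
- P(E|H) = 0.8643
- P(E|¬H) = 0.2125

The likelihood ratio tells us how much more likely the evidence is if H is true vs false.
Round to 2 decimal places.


Likelihood Ratio (LR) = P(E|H) / P(E|¬H)

LR = 0.8643 / 0.2125
   = 4.07

The evidence is 4.07 times more likely if H is true than if H is false.
LR > 1, so observing E raises the odds in favor of H.


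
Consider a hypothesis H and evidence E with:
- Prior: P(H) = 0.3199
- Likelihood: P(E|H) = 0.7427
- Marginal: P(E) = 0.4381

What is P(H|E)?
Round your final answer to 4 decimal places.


Using Bayes' theorem:

P(H|E) = P(E|H) × P(H) / P(E)
       = 0.7427 × 0.3199 / 0.4381
       = 0.23758973 / 0.4381
       = 0.5423

The evidence strengthens our belief in H.
Prior: 0.3199 → Posterior: 0.5423


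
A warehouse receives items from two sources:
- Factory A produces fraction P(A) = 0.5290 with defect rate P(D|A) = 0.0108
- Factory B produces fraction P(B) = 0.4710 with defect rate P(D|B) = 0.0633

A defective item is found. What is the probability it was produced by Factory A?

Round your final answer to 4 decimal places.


Let A = from Factory A, D = defective

Given:
- P(A) = 0.5290, P(B) = 0.4710
- P(D|A) = 0.0108, P(D|B) = 0.0633

Step 1: Find P(D)
P(D) = P(D|A)P(A) + P(D|B)P(B)
     = 0.0108 × 0.5290 + 0.0633 × 0.4710
     = 0.00571320 + 0.02981430
     = 0.03552750

Step 2: Apply Bayes' theorem
P(A|D) = P(D|A)P(A) / P(D)
       = 0.00571320 / 0.03552750
       = 0.1608


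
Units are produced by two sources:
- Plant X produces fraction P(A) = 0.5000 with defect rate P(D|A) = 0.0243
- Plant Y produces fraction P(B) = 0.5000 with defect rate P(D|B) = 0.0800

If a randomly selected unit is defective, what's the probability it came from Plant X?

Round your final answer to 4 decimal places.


Let A = from Plant X, D = defective

Given:
- P(A) = 0.5000, P(B) = 0.5000
- P(D|A) = 0.0243, P(D|B) = 0.0800

Step 1: Find P(D)
P(D) = P(D|A)P(A) + P(D|B)P(B)
     = 0.0243 × 0.5000 + 0.0800 × 0.5000
     = 0.01215000 + 0.04000000
     = 0.05215000

Step 2: Apply Bayes' theorem
P(A|D) = P(D|A)P(A) / P(D)
       = 0.01215000 / 0.05215000
       = 0.2330


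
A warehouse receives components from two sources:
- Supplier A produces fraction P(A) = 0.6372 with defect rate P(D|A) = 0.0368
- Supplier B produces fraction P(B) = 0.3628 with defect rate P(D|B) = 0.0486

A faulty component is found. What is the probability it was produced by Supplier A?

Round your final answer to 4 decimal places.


Let A = from Supplier A, D = faulty

Given:
- P(A) = 0.6372, P(B) = 0.3628
- P(D|A) = 0.0368, P(D|B) = 0.0486

Step 1: Find P(D)
P(D) = P(D|A)P(A) + P(D|B)P(B)
     = 0.0368 × 0.6372 + 0.0486 × 0.3628
     = 0.02344896 + 0.01763208
     = 0.04108104

Step 2: Apply Bayes' theorem
P(A|D) = P(D|A)P(A) / P(D)
       = 0.02344896 / 0.04108104
       = 0.5708


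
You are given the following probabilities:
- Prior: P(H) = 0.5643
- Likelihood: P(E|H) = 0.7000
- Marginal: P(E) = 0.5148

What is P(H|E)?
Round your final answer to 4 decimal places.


Using Bayes' theorem:

P(H|E) = P(E|H) × P(H) / P(E)
       = 0.7000 × 0.5643 / 0.5148
       = 0.39501000 / 0.5148
       = 0.7673

The evidence strengthens our belief in H.
Prior: 0.5643 → Posterior: 0.7673


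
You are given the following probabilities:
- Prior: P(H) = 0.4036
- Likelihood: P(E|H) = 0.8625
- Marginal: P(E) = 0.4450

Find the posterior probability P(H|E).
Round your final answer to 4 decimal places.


Using Bayes' theorem:

P(H|E) = P(E|H) × P(H) / P(E)
       = 0.8625 × 0.4036 / 0.4450
       = 0.34810500 / 0.4450
       = 0.7823

The evidence strengthens our belief in H.
Prior: 0.4036 → Posterior: 0.7823


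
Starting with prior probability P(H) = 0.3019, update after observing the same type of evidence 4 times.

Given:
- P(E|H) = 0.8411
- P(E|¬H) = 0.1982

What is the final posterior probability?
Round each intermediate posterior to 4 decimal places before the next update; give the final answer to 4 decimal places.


Sequential Bayesian updating:

Initial prior: P(H) = 0.3019

Update 1:
  P(E) = 0.8411 × 0.3019 + 0.1982 × 0.6981 = 0.25392809 + 0.13836342 = 0.39229151
  P(H|E) = 0.25392809 / 0.39229151 = 0.6473

Update 2:
  P(E) = 0.8411 × 0.6473 + 0.1982 × 0.3527 = 0.54444403 + 0.06990514 = 0.61434917
  P(H|E) = 0.54444403 / 0.61434917 = 0.8862

Update 3:
  P(E) = 0.8411 × 0.8862 + 0.1982 × 0.1138 = 0.74538282 + 0.02255516 = 0.76793798
  P(H|E) = 0.74538282 / 0.76793798 = 0.9706

Update 4:
  P(E) = 0.8411 × 0.9706 + 0.1982 × 0.0294 = 0.81637166 + 0.00582708 = 0.82219874
  P(H|E) = 0.81637166 / 0.82219874 = 0.9929

Final posterior: 0.9929


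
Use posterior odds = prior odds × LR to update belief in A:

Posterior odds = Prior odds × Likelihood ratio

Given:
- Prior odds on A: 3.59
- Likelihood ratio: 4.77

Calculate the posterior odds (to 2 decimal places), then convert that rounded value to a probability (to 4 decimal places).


Step 1: Calculate posterior odds
Posterior odds = Prior odds × LR
               = 3.59 × 4.77
               = 17.12

Step 2: Convert to probability
P(A|E) = Posterior odds / (1 + Posterior odds)
       = 17.12 / (1 + 17.12)
       = 17.12 / 18.12
       = 0.9448

The evidence increased P(A) from 0.7821 to 0.9448.


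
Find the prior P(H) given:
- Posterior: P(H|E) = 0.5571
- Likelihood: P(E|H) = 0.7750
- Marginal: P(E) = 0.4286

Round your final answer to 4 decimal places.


From Bayes' theorem: P(H|E) = P(E|H) × P(H) / P(E)

Rearranging for P(H):
P(H) = P(H|E) × P(E) / P(E|H)
     = 0.5571 × 0.4286 / 0.7750
     = 0.23877306 / 0.7750
     = 0.3081


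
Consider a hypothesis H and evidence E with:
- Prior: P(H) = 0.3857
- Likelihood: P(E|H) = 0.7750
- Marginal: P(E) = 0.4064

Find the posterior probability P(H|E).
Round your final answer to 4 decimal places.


Using Bayes' theorem:

P(H|E) = P(E|H) × P(H) / P(E)
       = 0.7750 × 0.3857 / 0.4064
       = 0.29891750 / 0.4064
       = 0.7355

The evidence strengthens our belief in H.
Prior: 0.3857 → Posterior: 0.7355


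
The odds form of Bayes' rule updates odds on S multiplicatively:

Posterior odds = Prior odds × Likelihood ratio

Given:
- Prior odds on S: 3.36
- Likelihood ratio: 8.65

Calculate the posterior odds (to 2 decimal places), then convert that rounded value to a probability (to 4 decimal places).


Step 1: Calculate posterior odds
Posterior odds = Prior odds × LR
               = 3.36 × 8.65
               = 29.06

Step 2: Convert to probability
P(S|E) = Posterior odds / (1 + Posterior odds)
       = 29.06 / (1 + 29.06)
       = 29.06 / 30.06
       = 0.9667

The evidence increased P(S) from 0.7706 to 0.9667.


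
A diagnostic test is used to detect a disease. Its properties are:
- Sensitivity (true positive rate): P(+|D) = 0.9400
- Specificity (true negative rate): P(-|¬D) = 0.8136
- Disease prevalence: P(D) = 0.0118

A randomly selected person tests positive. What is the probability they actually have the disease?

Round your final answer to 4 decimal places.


Let D = has disease, + = positive test

Given:
- P(D) = 0.0118 (prevalence)
- P(+|D) = 0.9400 (sensitivity)
- P(-|¬D) = 0.8136 (specificity)
- P(+|¬D) = 0.1864 (false positive rate = 1 - specificity)

Step 1: Find P(+)
P(+) = P(+|D)P(D) + P(+|¬D)P(¬D)
     = 0.9400 × 0.0118 + 0.1864 × 0.9882
     = 0.01109200 + 0.18420048
     = 0.19529248

Step 2: Apply Bayes' theorem for P(D|+)
P(D|+) = P(+|D)P(D) / P(+)
       = 0.01109200 / 0.19529248
       = 0.0568


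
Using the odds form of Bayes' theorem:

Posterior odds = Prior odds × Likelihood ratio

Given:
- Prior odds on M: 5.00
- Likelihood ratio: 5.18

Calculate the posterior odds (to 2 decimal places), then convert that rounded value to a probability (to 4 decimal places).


Step 1: Calculate posterior odds
Posterior odds = Prior odds × LR
               = 5.00 × 5.18
               = 25.90

Step 2: Convert to probability
P(M|E) = Posterior odds / (1 + Posterior odds)
       = 25.90 / (1 + 25.90)
       = 25.90 / 26.90
       = 0.9628

The evidence increased P(M) from 0.8333 to 0.9628.


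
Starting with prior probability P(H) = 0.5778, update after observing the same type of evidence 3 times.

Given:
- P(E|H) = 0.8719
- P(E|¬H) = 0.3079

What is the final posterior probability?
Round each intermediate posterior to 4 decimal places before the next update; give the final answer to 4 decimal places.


Sequential Bayesian updating:

Initial prior: P(H) = 0.5778

Update 1:
  P(E) = 0.8719 × 0.5778 + 0.3079 × 0.4222 = 0.50378382 + 0.12999538 = 0.63377920
  P(H|E) = 0.50378382 / 0.63377920 = 0.7949

Update 2:
  P(E) = 0.8719 × 0.7949 + 0.3079 × 0.2051 = 0.69307331 + 0.06315029 = 0.75622360
  P(H|E) = 0.69307331 / 0.75622360 = 0.9165

Update 3:
  P(E) = 0.8719 × 0.9165 + 0.3079 × 0.0835 = 0.79909635 + 0.02570965 = 0.82480600
  P(H|E) = 0.79909635 / 0.82480600 = 0.9688

Final posterior: 0.9688
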